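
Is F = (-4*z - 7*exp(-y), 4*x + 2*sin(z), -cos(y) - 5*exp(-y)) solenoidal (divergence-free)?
Yes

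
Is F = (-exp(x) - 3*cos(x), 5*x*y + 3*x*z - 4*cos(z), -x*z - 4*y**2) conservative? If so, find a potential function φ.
No, ∇×F = (-3*x - 8*y - 4*sin(z), z, 5*y + 3*z) ≠ 0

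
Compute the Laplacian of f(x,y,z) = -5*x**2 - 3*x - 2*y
-10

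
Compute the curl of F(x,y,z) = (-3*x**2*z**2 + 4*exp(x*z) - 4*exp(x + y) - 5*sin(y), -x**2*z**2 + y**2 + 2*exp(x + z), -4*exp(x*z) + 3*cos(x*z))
(2*x**2*z - 2*exp(x + z), -6*x**2*z + 4*x*exp(x*z) + 4*z*exp(x*z) + 3*z*sin(x*z), -2*x*z**2 + 4*exp(x + y) + 2*exp(x + z) + 5*cos(y))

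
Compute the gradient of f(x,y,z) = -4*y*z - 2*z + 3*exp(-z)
(0, -4*z, -4*y - 2 - 3*exp(-z))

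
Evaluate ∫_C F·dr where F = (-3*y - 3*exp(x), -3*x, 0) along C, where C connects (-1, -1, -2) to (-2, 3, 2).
-3*exp(-2) + 3*exp(-1) + 21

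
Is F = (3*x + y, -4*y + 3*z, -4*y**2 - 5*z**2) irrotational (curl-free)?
No, ∇×F = (-8*y - 3, 0, -1)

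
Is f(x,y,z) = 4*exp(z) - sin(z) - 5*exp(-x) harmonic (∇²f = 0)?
No, ∇²f = 4*exp(z) + sin(z) - 5*exp(-x)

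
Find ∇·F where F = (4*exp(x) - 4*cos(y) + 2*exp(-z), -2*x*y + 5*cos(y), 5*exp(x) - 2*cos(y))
-2*x + 4*exp(x) - 5*sin(y)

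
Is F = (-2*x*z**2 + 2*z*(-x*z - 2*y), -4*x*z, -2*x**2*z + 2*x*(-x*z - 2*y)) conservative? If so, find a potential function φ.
Yes, F is conservative. φ = 2*x*z*(-x*z - 2*y)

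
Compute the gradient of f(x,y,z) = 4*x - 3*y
(4, -3, 0)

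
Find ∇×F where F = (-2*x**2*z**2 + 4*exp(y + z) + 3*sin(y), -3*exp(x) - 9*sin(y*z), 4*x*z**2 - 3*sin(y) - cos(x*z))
(9*y*cos(y*z) - 3*cos(y), -4*x**2*z - 4*z**2 - z*sin(x*z) + 4*exp(y + z), -3*exp(x) - 4*exp(y + z) - 3*cos(y))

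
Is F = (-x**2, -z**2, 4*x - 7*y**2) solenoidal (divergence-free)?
No, ∇·F = -2*x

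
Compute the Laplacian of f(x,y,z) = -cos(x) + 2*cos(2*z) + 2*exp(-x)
cos(x) - 8*cos(2*z) + 2*exp(-x)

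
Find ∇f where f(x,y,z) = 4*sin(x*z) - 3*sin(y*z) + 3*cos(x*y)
(-3*y*sin(x*y) + 4*z*cos(x*z), -3*x*sin(x*y) - 3*z*cos(y*z), 4*x*cos(x*z) - 3*y*cos(y*z))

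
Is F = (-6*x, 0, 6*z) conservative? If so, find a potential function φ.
Yes, F is conservative. φ = -3*x**2 + 3*z**2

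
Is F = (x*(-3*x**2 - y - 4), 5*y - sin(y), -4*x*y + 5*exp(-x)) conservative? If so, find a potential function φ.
No, ∇×F = (-4*x, 4*y + 5*exp(-x), x) ≠ 0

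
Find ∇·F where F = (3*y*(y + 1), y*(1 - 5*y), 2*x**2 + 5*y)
1 - 10*y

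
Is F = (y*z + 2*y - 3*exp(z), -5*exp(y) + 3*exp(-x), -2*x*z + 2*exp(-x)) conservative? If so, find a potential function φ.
No, ∇×F = (0, y + 2*z - 3*exp(z) + 2*exp(-x), -z - 2 - 3*exp(-x)) ≠ 0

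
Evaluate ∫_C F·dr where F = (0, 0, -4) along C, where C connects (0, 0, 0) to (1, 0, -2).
8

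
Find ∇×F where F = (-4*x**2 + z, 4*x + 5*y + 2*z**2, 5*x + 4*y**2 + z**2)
(8*y - 4*z, -4, 4)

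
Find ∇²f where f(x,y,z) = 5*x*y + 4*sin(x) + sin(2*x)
-4*sin(x) - 4*sin(2*x)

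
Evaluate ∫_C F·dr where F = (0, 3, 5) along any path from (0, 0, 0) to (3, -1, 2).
7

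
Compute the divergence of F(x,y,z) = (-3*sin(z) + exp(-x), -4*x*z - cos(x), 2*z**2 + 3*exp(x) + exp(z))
4*z + exp(z) - exp(-x)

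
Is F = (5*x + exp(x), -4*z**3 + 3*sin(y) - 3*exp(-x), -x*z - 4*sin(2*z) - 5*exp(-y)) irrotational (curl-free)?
No, ∇×F = (12*z**2 + 5*exp(-y), z, 3*exp(-x))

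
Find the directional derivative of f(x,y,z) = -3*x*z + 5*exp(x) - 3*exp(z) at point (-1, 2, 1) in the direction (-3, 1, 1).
3*sqrt(11)*(-exp(2) - 5 + 4*E)*exp(-1)/11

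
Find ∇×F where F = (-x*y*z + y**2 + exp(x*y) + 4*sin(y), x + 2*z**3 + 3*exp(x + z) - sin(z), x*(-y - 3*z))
(-x - 6*z**2 - 3*exp(x + z) + cos(z), -x*y + y + 3*z, x*z - x*exp(x*y) - 2*y + 3*exp(x + z) - 4*cos(y) + 1)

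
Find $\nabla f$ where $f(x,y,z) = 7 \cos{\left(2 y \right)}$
(0, -14*sin(2*y), 0)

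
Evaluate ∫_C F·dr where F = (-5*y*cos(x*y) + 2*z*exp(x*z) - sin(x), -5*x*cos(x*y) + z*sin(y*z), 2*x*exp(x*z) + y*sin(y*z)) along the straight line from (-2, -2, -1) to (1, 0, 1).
-2*exp(2) + 5*sin(4) - 1 + cos(1) + 2*E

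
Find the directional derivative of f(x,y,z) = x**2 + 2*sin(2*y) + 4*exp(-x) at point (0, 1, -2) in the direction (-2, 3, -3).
2*sqrt(22)*(3*cos(2) + 2)/11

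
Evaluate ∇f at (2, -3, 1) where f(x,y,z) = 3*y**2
(0, -18, 0)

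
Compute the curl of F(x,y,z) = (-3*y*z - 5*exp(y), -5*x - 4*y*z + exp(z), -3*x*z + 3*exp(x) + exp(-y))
(4*y - exp(z) - exp(-y), -3*y + 3*z - 3*exp(x), 3*z + 5*exp(y) - 5)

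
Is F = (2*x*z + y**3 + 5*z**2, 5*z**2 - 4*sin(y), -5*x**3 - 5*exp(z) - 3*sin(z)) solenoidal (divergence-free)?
No, ∇·F = 2*z - 5*exp(z) - 4*cos(y) - 3*cos(z)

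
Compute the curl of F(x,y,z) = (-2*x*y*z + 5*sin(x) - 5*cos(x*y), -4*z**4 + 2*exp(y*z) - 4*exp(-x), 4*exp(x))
(-2*y*exp(y*z) + 16*z**3, -2*x*y - 4*exp(x), 2*x*z - 5*x*sin(x*y) + 4*exp(-x))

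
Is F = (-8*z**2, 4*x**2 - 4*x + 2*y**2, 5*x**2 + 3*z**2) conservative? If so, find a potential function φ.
No, ∇×F = (0, -10*x - 16*z, 8*x - 4) ≠ 0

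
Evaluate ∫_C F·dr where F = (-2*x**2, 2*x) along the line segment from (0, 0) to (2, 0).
-16/3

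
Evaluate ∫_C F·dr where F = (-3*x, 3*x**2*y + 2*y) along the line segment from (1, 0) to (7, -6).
1422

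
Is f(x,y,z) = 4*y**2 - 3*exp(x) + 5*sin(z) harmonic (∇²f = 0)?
No, ∇²f = -3*exp(x) - 5*sin(z) + 8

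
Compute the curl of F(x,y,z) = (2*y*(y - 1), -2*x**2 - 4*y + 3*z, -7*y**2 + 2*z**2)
(-14*y - 3, 0, -4*x - 4*y + 2)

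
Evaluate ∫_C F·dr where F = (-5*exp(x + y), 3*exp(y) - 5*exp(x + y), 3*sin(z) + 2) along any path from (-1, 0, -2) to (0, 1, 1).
-2*E - 3*cos(1) + 3*cos(2) + 5*exp(-1) + 3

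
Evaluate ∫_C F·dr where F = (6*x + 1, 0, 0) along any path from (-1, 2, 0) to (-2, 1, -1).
8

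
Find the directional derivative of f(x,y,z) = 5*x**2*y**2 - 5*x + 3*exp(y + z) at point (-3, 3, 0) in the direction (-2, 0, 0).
275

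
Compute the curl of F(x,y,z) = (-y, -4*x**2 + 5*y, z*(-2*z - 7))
(0, 0, 1 - 8*x)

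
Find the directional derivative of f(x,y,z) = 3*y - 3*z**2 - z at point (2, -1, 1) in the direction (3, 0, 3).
-7*sqrt(2)/2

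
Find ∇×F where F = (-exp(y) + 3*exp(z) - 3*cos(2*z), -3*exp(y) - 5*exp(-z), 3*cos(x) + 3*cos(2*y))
(-6*sin(2*y) - 5*exp(-z), 3*exp(z) + 3*sin(x) + 6*sin(2*z), exp(y))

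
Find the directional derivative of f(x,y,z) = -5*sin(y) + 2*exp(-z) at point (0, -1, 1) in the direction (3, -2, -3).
sqrt(22)*(3 + 5*E*cos(1))*exp(-1)/11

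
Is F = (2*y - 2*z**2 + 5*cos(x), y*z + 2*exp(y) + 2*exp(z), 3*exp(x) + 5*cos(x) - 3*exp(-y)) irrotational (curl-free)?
No, ∇×F = (-y - 2*exp(z) + 3*exp(-y), -4*z - 3*exp(x) + 5*sin(x), -2)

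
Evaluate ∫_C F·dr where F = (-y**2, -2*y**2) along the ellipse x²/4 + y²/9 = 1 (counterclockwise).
0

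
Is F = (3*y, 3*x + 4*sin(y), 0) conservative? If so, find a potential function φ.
Yes, F is conservative. φ = 3*x*y - 4*cos(y)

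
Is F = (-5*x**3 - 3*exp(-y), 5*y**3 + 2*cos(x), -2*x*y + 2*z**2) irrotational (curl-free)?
No, ∇×F = (-2*x, 2*y, -2*sin(x) - 3*exp(-y))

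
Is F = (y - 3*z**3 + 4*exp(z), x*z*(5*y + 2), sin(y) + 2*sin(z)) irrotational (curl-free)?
No, ∇×F = (-x*(5*y + 2) + cos(y), -9*z**2 + 4*exp(z), z*(5*y + 2) - 1)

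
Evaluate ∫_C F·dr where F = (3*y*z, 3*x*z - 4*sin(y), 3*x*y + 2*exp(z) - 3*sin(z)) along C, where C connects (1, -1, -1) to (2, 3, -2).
-39 + 4*cos(3) - 7*cos(1) + 3*cos(2) - 2*exp(-1) + 2*exp(-2)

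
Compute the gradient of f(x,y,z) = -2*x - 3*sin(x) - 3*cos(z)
(-3*cos(x) - 2, 0, 3*sin(z))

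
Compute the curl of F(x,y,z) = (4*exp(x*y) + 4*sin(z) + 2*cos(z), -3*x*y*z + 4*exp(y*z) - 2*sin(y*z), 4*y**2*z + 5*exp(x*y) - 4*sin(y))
(3*x*y + 5*x*exp(x*y) + 8*y*z - 4*y*exp(y*z) + 2*y*cos(y*z) - 4*cos(y), -5*y*exp(x*y) - 2*sin(z) + 4*cos(z), -4*x*exp(x*y) - 3*y*z)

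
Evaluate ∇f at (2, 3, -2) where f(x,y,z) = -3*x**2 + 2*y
(-12, 2, 0)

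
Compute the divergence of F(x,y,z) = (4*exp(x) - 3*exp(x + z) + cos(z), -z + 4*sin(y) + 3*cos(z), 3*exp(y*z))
3*y*exp(y*z) + 4*exp(x) - 3*exp(x + z) + 4*cos(y)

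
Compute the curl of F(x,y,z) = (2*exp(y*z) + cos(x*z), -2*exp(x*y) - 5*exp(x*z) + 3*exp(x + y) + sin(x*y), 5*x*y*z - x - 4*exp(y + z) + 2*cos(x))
(5*x*z + 5*x*exp(x*z) - 4*exp(y + z), -x*sin(x*z) - 5*y*z + 2*y*exp(y*z) + 2*sin(x) + 1, -2*y*exp(x*y) + y*cos(x*y) - 5*z*exp(x*z) - 2*z*exp(y*z) + 3*exp(x + y))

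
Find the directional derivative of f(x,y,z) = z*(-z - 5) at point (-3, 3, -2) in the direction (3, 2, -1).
sqrt(14)/14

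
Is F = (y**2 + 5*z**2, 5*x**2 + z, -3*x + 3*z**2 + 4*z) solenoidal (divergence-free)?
No, ∇·F = 6*z + 4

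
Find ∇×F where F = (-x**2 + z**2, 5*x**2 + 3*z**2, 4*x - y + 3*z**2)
(-6*z - 1, 2*z - 4, 10*x)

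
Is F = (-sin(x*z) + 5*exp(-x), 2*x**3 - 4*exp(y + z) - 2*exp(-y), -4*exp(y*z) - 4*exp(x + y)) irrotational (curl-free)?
No, ∇×F = (-4*z*exp(y*z) - 4*exp(x + y) + 4*exp(y + z), -x*cos(x*z) + 4*exp(x + y), 6*x**2)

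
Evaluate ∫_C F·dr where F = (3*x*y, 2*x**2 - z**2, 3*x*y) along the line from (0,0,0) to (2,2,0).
40/3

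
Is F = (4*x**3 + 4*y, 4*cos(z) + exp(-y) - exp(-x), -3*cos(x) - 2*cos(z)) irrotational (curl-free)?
No, ∇×F = (4*sin(z), -3*sin(x), -4 + exp(-x))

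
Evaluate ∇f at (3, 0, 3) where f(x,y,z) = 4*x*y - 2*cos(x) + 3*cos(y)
(2*sin(3), 12, 0)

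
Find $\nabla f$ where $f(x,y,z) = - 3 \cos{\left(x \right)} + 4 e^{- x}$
(3*sin(x) - 4*exp(-x), 0, 0)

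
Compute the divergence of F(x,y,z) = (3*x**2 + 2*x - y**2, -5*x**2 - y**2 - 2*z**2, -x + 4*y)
6*x - 2*y + 2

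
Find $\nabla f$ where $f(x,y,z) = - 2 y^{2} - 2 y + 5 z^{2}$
(0, -4*y - 2, 10*z)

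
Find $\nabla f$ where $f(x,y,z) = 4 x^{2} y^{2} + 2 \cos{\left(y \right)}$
(8*x*y**2, 8*x**2*y - 2*sin(y), 0)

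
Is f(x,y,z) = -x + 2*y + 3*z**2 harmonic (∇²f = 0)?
No, ∇²f = 6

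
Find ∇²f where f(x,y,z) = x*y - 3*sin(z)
3*sin(z)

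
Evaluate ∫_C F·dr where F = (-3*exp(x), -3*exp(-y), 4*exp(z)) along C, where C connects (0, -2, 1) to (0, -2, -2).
4*(1 - exp(3))*exp(-2)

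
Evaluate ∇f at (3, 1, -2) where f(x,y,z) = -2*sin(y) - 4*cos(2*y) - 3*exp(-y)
(0, -2*cos(1) + 3*exp(-1) + 8*sin(2), 0)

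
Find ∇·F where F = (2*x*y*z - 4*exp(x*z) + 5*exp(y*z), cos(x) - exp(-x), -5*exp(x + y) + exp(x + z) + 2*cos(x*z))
-2*x*sin(x*z) + 2*y*z - 4*z*exp(x*z) + exp(x + z)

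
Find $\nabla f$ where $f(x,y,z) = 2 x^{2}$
(4*x, 0, 0)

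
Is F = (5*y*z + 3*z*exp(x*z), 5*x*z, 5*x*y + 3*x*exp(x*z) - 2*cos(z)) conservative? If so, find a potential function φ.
Yes, F is conservative. φ = 5*x*y*z + 3*exp(x*z) - 2*sin(z)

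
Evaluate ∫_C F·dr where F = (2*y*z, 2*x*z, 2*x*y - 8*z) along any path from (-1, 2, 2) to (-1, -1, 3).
-6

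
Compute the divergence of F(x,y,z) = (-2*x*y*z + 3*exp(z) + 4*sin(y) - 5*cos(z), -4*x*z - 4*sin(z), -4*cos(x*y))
-2*y*z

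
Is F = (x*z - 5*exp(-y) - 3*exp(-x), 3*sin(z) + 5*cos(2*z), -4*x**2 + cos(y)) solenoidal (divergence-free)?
No, ∇·F = z + 3*exp(-x)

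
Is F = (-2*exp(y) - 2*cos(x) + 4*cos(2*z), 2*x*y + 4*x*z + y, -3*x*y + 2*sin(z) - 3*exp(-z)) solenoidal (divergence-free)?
No, ∇·F = 2*x + 2*sin(x) + 2*cos(z) + 1 + 3*exp(-z)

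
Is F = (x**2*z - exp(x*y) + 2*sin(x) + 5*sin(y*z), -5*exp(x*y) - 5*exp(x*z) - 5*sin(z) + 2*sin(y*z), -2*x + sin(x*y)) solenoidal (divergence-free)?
No, ∇·F = 2*x*z - 5*x*exp(x*y) - y*exp(x*y) + 2*z*cos(y*z) + 2*cos(x)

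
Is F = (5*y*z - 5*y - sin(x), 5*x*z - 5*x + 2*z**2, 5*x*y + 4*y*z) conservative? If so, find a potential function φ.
Yes, F is conservative. φ = 5*x*y*z - 5*x*y + 2*y*z**2 + cos(x)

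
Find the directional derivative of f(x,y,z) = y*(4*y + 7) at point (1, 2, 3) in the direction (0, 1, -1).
23*sqrt(2)/2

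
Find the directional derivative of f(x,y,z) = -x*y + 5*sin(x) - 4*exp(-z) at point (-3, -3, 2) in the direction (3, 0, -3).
sqrt(2)*((5*cos(3) + 3)*exp(2) - 4)*exp(-2)/2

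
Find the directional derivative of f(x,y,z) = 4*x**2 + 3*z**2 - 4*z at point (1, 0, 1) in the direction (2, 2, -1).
14/3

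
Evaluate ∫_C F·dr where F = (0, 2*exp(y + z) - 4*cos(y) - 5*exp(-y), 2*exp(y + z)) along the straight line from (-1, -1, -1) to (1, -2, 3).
-3*E - 4*sin(1) - 2*exp(-2) + 4*sin(2) + 5*exp(2)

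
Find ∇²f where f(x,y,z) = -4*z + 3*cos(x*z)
-3*(x**2 + z**2)*cos(x*z)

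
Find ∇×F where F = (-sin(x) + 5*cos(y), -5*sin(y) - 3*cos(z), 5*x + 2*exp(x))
(-3*sin(z), -2*exp(x) - 5, 5*sin(y))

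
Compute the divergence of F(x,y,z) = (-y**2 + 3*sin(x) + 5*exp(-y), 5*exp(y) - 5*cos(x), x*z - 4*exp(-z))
x + 5*exp(y) + 3*cos(x) + 4*exp(-z)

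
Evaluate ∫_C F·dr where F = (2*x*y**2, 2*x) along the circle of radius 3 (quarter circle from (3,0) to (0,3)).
-81/2 + 9*pi/2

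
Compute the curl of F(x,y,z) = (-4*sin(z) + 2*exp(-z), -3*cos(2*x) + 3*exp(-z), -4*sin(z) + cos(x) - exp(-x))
(3*exp(-z), sin(x) - 4*cos(z) - 2*exp(-z) - exp(-x), 6*sin(2*x))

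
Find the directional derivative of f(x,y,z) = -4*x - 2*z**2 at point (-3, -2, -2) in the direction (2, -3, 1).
0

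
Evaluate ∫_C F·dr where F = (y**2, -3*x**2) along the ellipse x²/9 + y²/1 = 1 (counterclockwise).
0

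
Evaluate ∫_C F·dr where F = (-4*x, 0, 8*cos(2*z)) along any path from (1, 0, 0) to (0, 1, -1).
2 - 4*sin(2)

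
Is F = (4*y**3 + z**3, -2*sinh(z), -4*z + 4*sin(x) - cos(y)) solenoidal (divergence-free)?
No, ∇·F = -4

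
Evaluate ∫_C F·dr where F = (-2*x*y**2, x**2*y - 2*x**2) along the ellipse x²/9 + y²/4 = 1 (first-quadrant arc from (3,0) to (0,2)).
3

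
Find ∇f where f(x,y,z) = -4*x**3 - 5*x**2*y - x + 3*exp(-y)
(-12*x**2 - 10*x*y - 1, -5*x**2 - 3*exp(-y), 0)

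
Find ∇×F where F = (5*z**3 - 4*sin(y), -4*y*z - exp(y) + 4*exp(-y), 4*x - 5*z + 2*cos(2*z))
(4*y, 15*z**2 - 4, 4*cos(y))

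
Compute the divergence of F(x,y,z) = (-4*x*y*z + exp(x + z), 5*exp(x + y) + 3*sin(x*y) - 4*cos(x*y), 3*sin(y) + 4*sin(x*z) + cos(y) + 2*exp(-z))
((4*x*sin(x*y) + 3*x*cos(x*y) + 4*x*cos(x*z) - 4*y*z + 5*exp(x + y) + exp(x + z))*exp(z) - 2)*exp(-z)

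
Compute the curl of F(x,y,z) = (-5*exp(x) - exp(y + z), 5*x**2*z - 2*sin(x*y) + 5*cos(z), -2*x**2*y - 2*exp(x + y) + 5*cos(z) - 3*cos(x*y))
(-7*x**2 + 3*x*sin(x*y) - 2*exp(x + y) + 5*sin(z), 4*x*y - 3*y*sin(x*y) + 2*exp(x + y) - exp(y + z), 10*x*z - 2*y*cos(x*y) + exp(y + z))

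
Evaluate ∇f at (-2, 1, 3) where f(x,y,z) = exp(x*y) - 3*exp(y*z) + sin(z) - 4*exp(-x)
((1 + 4*exp(4))*exp(-2), (-9*exp(5) - 2)*exp(-2), -3*exp(3) + cos(3))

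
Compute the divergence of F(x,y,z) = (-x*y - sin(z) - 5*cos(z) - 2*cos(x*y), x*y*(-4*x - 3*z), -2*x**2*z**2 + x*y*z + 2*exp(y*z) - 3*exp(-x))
-4*x**2*z + x*y - x*(4*x + 3*z) + 2*y*exp(y*z) + 2*y*sin(x*y) - y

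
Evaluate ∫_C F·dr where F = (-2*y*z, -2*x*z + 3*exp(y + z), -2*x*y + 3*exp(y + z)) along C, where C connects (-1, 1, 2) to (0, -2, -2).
-3*exp(3) - 4 + 3*exp(-4)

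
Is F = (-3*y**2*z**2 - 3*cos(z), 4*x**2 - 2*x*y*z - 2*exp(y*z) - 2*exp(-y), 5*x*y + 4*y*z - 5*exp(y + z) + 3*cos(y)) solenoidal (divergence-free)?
No, ∇·F = -2*x*z + 4*y - 2*z*exp(y*z) - 5*exp(y + z) + 2*exp(-y)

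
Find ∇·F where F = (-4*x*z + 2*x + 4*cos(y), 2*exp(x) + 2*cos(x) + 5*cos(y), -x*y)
-4*z - 5*sin(y) + 2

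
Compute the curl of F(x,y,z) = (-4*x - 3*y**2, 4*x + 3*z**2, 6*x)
(-6*z, -6, 6*y + 4)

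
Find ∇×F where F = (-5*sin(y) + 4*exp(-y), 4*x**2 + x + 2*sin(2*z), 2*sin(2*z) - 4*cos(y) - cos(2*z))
(4*sin(y) - 4*cos(2*z), 0, 8*x + 5*cos(y) + 1 + 4*exp(-y))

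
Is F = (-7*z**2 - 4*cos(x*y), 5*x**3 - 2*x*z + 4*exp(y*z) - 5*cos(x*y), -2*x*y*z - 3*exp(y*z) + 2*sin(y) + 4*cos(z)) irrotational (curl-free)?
No, ∇×F = (-2*x*z + 2*x - 4*y*exp(y*z) - 3*z*exp(y*z) + 2*cos(y), 2*z*(y - 7), 15*x**2 - 4*x*sin(x*y) + 5*y*sin(x*y) - 2*z)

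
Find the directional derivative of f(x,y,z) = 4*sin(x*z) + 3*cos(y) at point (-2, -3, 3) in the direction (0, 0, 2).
-8*cos(6)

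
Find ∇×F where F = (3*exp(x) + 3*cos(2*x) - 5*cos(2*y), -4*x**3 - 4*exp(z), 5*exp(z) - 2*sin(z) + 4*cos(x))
(4*exp(z), 4*sin(x), -12*x**2 - 10*sin(2*y))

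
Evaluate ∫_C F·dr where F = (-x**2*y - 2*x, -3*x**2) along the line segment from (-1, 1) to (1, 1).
-2/3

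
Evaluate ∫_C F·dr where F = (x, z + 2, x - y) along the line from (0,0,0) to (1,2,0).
9/2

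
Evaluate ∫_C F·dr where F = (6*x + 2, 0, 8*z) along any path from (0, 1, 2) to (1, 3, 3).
25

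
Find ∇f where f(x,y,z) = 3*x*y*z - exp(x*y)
(y*(3*z - exp(x*y)), x*(3*z - exp(x*y)), 3*x*y)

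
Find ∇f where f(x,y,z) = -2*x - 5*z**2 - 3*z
(-2, 0, -10*z - 3)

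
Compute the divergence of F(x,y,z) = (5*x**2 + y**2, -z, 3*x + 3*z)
10*x + 3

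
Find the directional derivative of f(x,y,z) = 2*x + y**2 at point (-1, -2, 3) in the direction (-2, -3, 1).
4*sqrt(14)/7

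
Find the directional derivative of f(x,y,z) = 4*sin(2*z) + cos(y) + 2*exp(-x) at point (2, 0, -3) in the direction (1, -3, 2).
sqrt(14)*(-1 + 8*exp(2)*cos(6))*exp(-2)/7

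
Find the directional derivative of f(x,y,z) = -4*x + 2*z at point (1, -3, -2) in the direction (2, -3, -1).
-5*sqrt(14)/7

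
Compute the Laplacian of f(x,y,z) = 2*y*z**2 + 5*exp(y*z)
y*(5*y*exp(y*z) + 4) + 5*z**2*exp(y*z)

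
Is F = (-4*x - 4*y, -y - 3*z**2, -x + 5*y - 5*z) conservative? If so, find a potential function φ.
No, ∇×F = (6*z + 5, 1, 4) ≠ 0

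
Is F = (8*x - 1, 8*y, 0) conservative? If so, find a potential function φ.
Yes, F is conservative. φ = 4*x**2 - x + 4*y**2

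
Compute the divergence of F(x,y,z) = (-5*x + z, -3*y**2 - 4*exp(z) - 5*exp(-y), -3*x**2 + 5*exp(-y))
-6*y - 5 + 5*exp(-y)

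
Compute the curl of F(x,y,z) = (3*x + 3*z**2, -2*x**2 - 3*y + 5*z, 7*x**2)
(-5, -14*x + 6*z, -4*x)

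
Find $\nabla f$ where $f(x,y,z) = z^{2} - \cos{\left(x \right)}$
(sin(x), 0, 2*z)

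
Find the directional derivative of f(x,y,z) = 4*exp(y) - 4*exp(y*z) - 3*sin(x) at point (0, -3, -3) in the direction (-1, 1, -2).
sqrt(6)*(-12*exp(12) + 4 + 3*exp(3))*exp(-3)/6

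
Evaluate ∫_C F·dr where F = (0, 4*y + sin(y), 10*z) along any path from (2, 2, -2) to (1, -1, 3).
-cos(1) + cos(2) + 19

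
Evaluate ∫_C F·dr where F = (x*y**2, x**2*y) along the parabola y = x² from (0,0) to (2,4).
32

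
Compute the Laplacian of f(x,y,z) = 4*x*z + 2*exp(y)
2*exp(y)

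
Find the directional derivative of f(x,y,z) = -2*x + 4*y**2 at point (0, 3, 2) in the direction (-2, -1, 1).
-10*sqrt(6)/3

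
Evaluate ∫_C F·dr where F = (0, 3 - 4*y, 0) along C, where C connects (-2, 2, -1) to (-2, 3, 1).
-7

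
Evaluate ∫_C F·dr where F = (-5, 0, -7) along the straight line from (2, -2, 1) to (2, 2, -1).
14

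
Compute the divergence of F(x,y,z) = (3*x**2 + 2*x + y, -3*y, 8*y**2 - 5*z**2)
6*x - 10*z - 1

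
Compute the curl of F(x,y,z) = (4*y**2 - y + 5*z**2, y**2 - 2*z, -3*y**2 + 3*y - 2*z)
(5 - 6*y, 10*z, 1 - 8*y)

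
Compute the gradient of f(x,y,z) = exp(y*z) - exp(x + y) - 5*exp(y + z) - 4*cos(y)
(-exp(x + y), z*exp(y*z) - exp(x + y) - 5*exp(y + z) + 4*sin(y), y*exp(y*z) - 5*exp(y + z))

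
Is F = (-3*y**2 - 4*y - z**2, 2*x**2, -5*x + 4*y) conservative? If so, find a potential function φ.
No, ∇×F = (4, 5 - 2*z, 4*x + 6*y + 4) ≠ 0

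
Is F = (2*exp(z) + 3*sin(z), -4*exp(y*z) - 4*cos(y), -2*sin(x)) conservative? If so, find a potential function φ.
No, ∇×F = (4*y*exp(y*z), 2*exp(z) + 2*cos(x) + 3*cos(z), 0) ≠ 0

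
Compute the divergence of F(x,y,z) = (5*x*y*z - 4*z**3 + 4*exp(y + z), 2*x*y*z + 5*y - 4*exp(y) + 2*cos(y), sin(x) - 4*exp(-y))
2*x*z + 5*y*z - 4*exp(y) - 2*sin(y) + 5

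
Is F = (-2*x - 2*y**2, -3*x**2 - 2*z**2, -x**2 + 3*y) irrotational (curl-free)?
No, ∇×F = (4*z + 3, 2*x, -6*x + 4*y)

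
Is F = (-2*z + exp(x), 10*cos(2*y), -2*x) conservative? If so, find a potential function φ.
Yes, F is conservative. φ = -2*x*z + exp(x) + 5*sin(2*y)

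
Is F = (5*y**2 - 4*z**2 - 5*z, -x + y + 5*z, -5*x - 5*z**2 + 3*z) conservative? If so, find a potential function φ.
No, ∇×F = (-5, -8*z, -10*y - 1) ≠ 0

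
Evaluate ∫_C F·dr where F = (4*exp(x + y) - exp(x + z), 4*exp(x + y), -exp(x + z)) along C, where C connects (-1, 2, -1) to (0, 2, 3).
((-exp(2) - 4 + 4*E)*exp(3) + 1)*exp(-2)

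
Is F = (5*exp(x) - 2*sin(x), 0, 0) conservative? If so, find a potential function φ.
Yes, F is conservative. φ = 5*exp(x) + 2*cos(x)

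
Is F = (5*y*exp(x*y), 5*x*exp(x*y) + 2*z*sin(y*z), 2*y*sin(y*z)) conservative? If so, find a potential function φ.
Yes, F is conservative. φ = 5*exp(x*y) - 2*cos(y*z)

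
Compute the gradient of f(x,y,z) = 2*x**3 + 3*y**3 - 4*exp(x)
(6*x**2 - 4*exp(x), 9*y**2, 0)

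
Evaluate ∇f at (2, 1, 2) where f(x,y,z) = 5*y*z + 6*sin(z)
(0, 10, 6*cos(2) + 5)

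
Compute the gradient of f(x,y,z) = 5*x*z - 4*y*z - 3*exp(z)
(5*z, -4*z, 5*x - 4*y - 3*exp(z))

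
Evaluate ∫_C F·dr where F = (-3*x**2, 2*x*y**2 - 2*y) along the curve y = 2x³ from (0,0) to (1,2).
-1/5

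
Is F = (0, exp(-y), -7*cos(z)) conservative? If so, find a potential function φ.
Yes, F is conservative. φ = -7*sin(z) - exp(-y)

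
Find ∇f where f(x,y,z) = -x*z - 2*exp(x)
(-z - 2*exp(x), 0, -x)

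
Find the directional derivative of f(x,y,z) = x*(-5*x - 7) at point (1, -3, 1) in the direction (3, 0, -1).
-51*sqrt(10)/10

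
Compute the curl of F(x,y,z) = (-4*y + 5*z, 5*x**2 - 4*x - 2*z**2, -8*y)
(4*z - 8, 5, 10*x)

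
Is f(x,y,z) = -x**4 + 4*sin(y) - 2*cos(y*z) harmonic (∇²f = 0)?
No, ∇²f = -12*x**2 + 2*y**2*cos(y*z) + 2*z**2*cos(y*z) - 4*sin(y)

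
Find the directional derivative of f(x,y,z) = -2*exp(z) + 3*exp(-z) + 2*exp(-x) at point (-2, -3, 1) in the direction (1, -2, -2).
2*(-exp(3) + 3 + 2*exp(2))*exp(-1)/3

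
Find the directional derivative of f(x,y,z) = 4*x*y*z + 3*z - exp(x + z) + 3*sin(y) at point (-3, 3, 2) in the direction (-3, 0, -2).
sqrt(13)*(5 - 6*E)*exp(-1)/13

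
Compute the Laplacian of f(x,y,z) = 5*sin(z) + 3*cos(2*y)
-5*sin(z) - 12*cos(2*y)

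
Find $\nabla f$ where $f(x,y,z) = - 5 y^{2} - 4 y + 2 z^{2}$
(0, -10*y - 4, 4*z)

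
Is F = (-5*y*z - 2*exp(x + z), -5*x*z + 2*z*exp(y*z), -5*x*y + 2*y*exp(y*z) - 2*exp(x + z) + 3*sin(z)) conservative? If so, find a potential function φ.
Yes, F is conservative. φ = -5*x*y*z + 2*exp(y*z) - 2*exp(x + z) - 3*cos(z)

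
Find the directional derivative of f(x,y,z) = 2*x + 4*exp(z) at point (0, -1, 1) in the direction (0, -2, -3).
-12*sqrt(13)*E/13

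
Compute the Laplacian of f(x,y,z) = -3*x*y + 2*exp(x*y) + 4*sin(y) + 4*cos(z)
2*x**2*exp(x*y) + 2*y**2*exp(x*y) - 4*sin(y) - 4*cos(z)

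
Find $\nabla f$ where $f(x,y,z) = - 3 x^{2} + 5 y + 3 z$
(-6*x, 5, 3)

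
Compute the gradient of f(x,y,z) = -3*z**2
(0, 0, -6*z)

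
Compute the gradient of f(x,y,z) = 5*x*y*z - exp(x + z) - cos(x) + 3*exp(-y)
(5*y*z - exp(x + z) + sin(x), 5*x*z - 3*exp(-y), 5*x*y - exp(x + z))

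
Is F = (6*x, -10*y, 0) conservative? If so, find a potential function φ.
Yes, F is conservative. φ = 3*x**2 - 5*y**2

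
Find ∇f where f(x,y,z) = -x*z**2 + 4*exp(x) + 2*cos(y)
(-z**2 + 4*exp(x), -2*sin(y), -2*x*z)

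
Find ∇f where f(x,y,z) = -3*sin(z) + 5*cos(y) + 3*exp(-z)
(0, -5*sin(y), -3*cos(z) - 3*exp(-z))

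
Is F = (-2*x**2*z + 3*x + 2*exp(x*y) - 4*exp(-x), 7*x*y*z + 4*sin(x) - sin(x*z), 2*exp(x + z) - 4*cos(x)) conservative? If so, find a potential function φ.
No, ∇×F = (x*(-7*y + cos(x*z)), -2*x**2 - 2*exp(x + z) - 4*sin(x), -2*x*exp(x*y) + 7*y*z - z*cos(x*z) + 4*cos(x)) ≠ 0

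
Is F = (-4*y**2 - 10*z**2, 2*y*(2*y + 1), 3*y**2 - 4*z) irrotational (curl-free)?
No, ∇×F = (6*y, -20*z, 8*y)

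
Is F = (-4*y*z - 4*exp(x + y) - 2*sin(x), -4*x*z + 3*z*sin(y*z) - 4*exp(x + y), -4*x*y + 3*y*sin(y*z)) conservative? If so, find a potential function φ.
Yes, F is conservative. φ = -4*x*y*z - 4*exp(x + y) + 2*cos(x) - 3*cos(y*z)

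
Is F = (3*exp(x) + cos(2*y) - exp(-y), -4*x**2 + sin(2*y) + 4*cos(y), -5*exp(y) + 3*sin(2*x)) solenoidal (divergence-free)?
No, ∇·F = 3*exp(x) - 4*sin(y) + 2*cos(2*y)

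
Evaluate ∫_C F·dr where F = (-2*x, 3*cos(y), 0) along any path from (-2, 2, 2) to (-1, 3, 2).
-3*sin(2) + 3*sin(3) + 3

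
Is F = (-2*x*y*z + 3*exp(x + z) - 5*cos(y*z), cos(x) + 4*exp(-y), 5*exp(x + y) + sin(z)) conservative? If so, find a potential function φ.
No, ∇×F = (5*exp(x + y), -2*x*y + 5*y*sin(y*z) - 5*exp(x + y) + 3*exp(x + z), 2*x*z - 5*z*sin(y*z) - sin(x)) ≠ 0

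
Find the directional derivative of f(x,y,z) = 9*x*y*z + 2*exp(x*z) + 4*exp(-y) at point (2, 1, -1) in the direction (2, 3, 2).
4*sqrt(17)*(-9*exp(2) - 3*E + 1)*exp(-2)/17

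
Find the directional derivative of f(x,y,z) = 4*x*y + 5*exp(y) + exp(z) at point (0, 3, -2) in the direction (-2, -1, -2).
-5*exp(3)/3 - 8 - 2*exp(-2)/3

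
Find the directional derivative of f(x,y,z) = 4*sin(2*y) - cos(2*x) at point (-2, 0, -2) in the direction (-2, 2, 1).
4*sin(4)/3 + 16/3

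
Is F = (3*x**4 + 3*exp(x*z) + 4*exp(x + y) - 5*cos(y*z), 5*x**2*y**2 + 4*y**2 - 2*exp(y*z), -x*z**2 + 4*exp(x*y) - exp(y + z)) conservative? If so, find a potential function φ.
No, ∇×F = (4*x*exp(x*y) + 2*y*exp(y*z) - exp(y + z), 3*x*exp(x*z) - 4*y*exp(x*y) + 5*y*sin(y*z) + z**2, 10*x*y**2 - 5*z*sin(y*z) - 4*exp(x + y)) ≠ 0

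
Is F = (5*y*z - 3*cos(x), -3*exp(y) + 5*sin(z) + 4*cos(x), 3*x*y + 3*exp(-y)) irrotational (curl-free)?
No, ∇×F = (3*x - 5*cos(z) - 3*exp(-y), 2*y, -5*z - 4*sin(x))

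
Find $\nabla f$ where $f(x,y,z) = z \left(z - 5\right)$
(0, 0, 2*z - 5)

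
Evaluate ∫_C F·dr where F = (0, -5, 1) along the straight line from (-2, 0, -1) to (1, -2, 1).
12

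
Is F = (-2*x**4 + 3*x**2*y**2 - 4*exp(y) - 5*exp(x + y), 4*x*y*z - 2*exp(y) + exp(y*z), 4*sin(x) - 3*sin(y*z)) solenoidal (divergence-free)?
No, ∇·F = -8*x**3 + 6*x*y**2 + 4*x*z - 3*y*cos(y*z) + z*exp(y*z) - 2*exp(y) - 5*exp(x + y)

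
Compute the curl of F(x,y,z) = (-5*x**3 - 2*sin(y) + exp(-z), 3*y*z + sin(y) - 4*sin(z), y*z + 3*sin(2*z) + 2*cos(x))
(-3*y + z + 4*cos(z), 2*sin(x) - exp(-z), 2*cos(y))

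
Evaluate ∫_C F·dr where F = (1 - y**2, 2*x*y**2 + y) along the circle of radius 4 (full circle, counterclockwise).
128*pi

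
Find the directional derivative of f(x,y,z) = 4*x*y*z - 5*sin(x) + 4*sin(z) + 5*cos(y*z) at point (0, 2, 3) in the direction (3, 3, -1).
sqrt(19)*(-4*cos(3) - 35*sin(6) + 57)/19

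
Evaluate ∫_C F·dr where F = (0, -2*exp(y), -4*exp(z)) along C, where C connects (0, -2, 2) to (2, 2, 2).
-4*sinh(2)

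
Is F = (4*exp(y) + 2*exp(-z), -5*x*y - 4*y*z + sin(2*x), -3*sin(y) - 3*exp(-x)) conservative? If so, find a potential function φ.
No, ∇×F = (4*y - 3*cos(y), -2*exp(-z) - 3*exp(-x), -5*y - 4*exp(y) + 2*cos(2*x)) ≠ 0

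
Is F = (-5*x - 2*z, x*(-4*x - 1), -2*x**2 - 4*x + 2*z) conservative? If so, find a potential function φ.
No, ∇×F = (0, 4*x + 2, -8*x - 1) ≠ 0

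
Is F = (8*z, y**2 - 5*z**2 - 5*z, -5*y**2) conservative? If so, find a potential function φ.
No, ∇×F = (-10*y + 10*z + 5, 8, 0) ≠ 0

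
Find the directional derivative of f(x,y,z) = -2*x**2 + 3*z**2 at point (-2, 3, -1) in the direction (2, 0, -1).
22*sqrt(5)/5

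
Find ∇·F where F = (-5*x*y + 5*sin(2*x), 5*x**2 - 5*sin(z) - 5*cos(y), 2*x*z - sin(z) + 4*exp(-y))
2*x - 5*y + 5*sin(y) + 10*cos(2*x) - cos(z)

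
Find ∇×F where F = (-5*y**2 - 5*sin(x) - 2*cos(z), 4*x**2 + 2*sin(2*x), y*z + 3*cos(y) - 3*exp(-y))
(z - 3*sin(y) + 3*exp(-y), 2*sin(z), 8*x + 10*y + 4*cos(2*x))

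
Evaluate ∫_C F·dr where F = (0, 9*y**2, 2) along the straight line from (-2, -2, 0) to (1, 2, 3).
54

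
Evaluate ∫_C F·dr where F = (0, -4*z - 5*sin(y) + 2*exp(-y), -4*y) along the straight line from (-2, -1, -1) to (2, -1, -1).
0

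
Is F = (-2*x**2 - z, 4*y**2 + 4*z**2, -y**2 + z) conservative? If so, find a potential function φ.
No, ∇×F = (-2*y - 8*z, -1, 0) ≠ 0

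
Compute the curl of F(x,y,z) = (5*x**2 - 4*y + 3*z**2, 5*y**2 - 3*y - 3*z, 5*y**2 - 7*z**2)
(10*y + 3, 6*z, 4)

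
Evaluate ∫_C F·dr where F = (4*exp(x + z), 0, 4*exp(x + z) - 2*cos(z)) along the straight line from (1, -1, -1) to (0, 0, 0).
-2*sin(1)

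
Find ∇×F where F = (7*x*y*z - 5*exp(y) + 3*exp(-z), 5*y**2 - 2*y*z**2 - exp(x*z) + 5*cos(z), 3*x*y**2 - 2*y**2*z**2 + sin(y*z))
(6*x*y + x*exp(x*z) - 4*y*z**2 + 4*y*z + z*cos(y*z) + 5*sin(z), 7*x*y - 3*y**2 - 3*exp(-z), -7*x*z - z*exp(x*z) + 5*exp(y))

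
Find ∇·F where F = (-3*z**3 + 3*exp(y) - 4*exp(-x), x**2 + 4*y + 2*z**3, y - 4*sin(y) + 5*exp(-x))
4 + 4*exp(-x)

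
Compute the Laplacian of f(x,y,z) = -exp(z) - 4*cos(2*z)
-exp(z) + 16*cos(2*z)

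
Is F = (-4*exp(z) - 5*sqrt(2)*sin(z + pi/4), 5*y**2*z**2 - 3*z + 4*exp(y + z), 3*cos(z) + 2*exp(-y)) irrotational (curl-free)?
No, ∇×F = (-10*y**2*z - 4*exp(y + z) + 3 - 2*exp(-y), -4*exp(z) - 5*sqrt(2)*cos(z + pi/4), 0)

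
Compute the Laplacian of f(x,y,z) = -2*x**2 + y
-4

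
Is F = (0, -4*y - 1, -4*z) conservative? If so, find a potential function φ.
Yes, F is conservative. φ = -2*y**2 - y - 2*z**2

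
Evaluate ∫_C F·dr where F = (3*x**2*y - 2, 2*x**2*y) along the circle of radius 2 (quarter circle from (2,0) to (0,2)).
12 - 3*pi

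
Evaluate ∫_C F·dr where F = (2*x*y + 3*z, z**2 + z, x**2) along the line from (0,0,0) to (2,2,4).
112/3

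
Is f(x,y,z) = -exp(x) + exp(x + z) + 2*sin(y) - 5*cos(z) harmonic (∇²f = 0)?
No, ∇²f = -exp(x) + 2*exp(x + z) - 2*sin(y) + 5*cos(z)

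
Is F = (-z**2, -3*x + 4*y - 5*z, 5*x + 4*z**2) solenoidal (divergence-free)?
No, ∇·F = 8*z + 4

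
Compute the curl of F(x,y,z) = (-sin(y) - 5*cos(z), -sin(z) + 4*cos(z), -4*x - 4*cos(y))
(4*sin(y) + 4*sin(z) + cos(z), 5*sin(z) + 4, cos(y))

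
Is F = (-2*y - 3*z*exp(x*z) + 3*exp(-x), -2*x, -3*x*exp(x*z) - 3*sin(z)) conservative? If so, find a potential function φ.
Yes, F is conservative. φ = -2*x*y - 3*exp(x*z) + 3*cos(z) - 3*exp(-x)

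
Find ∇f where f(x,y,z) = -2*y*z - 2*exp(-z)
(0, -2*z, -2*y + 2*exp(-z))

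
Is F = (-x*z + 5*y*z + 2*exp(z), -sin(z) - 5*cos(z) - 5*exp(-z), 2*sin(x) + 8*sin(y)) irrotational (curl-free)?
No, ∇×F = (-5*sin(z) + 8*cos(y) + cos(z) - 5*exp(-z), -x + 5*y + 2*exp(z) - 2*cos(x), -5*z)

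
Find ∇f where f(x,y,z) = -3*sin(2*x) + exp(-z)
(-6*cos(2*x), 0, -exp(-z))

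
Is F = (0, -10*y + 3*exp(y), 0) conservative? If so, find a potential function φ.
Yes, F is conservative. φ = -5*y**2 + 3*exp(y)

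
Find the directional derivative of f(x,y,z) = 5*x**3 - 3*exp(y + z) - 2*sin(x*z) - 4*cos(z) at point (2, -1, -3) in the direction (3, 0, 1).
sqrt(10)*(-4*exp(4)*sin(3) - 3 + 14*exp(4)*cos(6) + 180*exp(4))*exp(-4)/10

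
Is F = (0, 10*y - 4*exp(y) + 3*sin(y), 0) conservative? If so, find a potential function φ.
Yes, F is conservative. φ = 5*y**2 - 4*exp(y) - 3*cos(y)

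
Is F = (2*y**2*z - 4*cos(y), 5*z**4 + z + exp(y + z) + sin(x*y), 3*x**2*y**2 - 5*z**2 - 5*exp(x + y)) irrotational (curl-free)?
No, ∇×F = (6*x**2*y - 20*z**3 - 5*exp(x + y) - exp(y + z) - 1, -6*x*y**2 + 2*y**2 + 5*exp(x + y), -4*y*z + y*cos(x*y) - 4*sin(y))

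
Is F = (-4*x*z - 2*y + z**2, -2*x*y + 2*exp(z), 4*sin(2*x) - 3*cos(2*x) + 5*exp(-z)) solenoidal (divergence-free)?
No, ∇·F = -2*x - 4*z - 5*exp(-z)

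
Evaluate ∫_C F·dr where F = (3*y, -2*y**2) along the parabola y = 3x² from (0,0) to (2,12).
-1128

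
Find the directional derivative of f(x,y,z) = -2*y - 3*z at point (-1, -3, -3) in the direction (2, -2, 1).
1/3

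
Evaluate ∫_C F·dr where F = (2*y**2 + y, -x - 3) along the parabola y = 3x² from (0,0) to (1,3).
-32/5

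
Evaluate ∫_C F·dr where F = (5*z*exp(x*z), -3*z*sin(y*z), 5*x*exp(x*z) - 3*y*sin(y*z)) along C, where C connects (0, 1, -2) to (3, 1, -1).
-5 + 5*exp(-3) - 3*cos(2) + 3*cos(1)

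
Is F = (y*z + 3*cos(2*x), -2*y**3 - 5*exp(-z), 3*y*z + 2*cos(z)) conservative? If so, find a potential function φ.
No, ∇×F = (3*z - 5*exp(-z), y, -z) ≠ 0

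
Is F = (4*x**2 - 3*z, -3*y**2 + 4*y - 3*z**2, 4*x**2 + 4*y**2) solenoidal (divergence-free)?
No, ∇·F = 8*x - 6*y + 4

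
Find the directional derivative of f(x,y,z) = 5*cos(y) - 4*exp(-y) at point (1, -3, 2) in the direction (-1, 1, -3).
sqrt(11)*(5*sin(3) + 4*exp(3))/11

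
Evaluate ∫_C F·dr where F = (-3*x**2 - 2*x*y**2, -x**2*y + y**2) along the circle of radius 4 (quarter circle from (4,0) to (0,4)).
448/3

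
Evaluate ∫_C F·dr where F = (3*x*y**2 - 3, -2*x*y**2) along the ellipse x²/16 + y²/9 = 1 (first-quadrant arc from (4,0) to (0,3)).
-96 - 27*pi/2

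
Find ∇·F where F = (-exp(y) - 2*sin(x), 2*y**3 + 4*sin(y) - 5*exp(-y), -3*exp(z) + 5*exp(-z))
6*y**2 - 3*exp(z) - 2*cos(x) + 4*cos(y) - 5*exp(-z) + 5*exp(-y)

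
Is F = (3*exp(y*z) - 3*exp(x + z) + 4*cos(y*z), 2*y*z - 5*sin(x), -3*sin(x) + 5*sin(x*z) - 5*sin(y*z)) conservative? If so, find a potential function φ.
No, ∇×F = (-2*y - 5*z*cos(y*z), 3*y*exp(y*z) - 4*y*sin(y*z) - 5*z*cos(x*z) - 3*exp(x + z) + 3*cos(x), -3*z*exp(y*z) + 4*z*sin(y*z) - 5*cos(x)) ≠ 0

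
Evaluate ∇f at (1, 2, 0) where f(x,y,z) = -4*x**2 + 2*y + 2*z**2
(-8, 2, 0)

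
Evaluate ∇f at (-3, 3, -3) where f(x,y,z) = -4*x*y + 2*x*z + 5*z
(-18, 12, -1)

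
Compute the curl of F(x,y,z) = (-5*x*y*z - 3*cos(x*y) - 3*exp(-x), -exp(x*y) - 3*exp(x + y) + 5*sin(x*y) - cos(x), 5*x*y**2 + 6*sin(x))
(10*x*y, -5*x*y - 5*y**2 - 6*cos(x), 5*x*z - 3*x*sin(x*y) - y*exp(x*y) + 5*y*cos(x*y) - 3*exp(x + y) + sin(x))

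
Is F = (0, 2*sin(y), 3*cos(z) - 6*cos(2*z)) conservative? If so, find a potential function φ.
Yes, F is conservative. φ = 3*sin(z) - 3*sin(2*z) - 2*cos(y)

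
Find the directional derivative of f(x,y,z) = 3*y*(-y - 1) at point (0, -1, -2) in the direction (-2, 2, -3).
6*sqrt(17)/17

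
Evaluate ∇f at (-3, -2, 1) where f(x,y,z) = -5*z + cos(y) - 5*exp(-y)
(0, sin(2) + 5*exp(2), -5)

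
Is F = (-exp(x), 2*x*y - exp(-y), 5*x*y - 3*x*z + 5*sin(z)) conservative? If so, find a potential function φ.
No, ∇×F = (5*x, -5*y + 3*z, 2*y) ≠ 0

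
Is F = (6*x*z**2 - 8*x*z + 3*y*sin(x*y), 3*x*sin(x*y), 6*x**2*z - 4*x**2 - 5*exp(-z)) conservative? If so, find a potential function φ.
Yes, F is conservative. φ = 3*x**2*z**2 - 4*x**2*z - 3*cos(x*y) + 5*exp(-z)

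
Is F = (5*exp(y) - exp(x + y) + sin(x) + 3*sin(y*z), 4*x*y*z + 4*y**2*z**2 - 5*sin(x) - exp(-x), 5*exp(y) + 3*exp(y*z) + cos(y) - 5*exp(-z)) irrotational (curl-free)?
No, ∇×F = (-4*x*y - 8*y**2*z + 3*z*exp(y*z) + 5*exp(y) - sin(y), 3*y*cos(y*z), 4*y*z - 3*z*cos(y*z) - 5*exp(y) + exp(x + y) - 5*cos(x) + exp(-x))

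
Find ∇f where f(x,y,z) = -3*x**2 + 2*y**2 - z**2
(-6*x, 4*y, -2*z)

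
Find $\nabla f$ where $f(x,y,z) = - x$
(-1, 0, 0)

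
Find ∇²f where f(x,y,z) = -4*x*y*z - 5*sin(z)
5*sin(z)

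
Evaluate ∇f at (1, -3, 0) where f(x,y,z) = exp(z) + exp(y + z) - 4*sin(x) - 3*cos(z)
(-4*cos(1), exp(-3), exp(-3) + 1)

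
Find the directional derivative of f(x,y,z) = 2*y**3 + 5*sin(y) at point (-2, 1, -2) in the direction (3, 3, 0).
sqrt(2)*(5*cos(1) + 6)/2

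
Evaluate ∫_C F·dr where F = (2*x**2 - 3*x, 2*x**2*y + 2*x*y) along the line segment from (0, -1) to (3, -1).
9/2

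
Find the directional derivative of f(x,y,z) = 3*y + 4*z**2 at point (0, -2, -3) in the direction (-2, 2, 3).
-66*sqrt(17)/17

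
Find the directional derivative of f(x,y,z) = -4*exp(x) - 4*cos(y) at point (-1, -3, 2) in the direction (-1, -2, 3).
2*sqrt(14)*(2*E*sin(3) + 1)*exp(-1)/7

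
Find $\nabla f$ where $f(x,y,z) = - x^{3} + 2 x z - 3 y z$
(-3*x**2 + 2*z, -3*z, 2*x - 3*y)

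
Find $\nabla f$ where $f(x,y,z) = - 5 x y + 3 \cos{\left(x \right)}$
(-5*y - 3*sin(x), -5*x, 0)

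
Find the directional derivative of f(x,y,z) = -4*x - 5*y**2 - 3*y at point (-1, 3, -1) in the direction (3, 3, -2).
-111*sqrt(22)/22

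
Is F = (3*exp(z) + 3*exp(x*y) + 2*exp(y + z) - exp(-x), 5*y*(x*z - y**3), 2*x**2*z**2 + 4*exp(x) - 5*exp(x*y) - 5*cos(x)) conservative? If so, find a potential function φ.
No, ∇×F = (5*x*(-y - exp(x*y)), -4*x*z**2 + 5*y*exp(x*y) - 4*exp(x) + 3*exp(z) + 2*exp(y + z) - 5*sin(x), -3*x*exp(x*y) + 5*y*z - 2*exp(y + z)) ≠ 0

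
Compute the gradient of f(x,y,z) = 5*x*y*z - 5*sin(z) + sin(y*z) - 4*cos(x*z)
(z*(5*y + 4*sin(x*z)), z*(5*x + cos(y*z)), 5*x*y + 4*x*sin(x*z) + y*cos(y*z) - 5*cos(z))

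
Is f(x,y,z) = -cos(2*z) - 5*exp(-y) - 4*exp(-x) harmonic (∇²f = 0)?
No, ∇²f = 4*cos(2*z) - 5*exp(-y) - 4*exp(-x)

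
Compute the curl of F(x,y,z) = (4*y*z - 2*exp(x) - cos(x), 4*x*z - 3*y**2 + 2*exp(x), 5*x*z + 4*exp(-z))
(-4*x, 4*y - 5*z, 2*exp(x))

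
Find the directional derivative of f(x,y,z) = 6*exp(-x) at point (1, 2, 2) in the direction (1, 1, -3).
-6*sqrt(11)*exp(-1)/11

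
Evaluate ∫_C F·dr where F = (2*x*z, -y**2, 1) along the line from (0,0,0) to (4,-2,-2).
-62/3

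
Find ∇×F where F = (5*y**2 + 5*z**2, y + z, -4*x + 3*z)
(-1, 10*z + 4, -10*y)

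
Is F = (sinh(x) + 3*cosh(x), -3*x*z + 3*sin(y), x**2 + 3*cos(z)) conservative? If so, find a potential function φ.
No, ∇×F = (3*x, -2*x, -3*z) ≠ 0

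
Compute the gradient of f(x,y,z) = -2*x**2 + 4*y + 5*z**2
(-4*x, 4, 10*z)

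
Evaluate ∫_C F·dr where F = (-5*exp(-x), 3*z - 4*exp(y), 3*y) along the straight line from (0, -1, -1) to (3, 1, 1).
-4*E - 5 + 5*exp(-3) + 4*exp(-1)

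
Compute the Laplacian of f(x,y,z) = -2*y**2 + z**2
-2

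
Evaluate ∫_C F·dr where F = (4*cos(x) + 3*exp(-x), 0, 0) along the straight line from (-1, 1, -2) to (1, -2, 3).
8*sin(1) + 6*sinh(1)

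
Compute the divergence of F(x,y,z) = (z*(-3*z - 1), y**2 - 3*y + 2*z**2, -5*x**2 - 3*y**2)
2*y - 3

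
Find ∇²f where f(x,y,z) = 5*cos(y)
-5*cos(y)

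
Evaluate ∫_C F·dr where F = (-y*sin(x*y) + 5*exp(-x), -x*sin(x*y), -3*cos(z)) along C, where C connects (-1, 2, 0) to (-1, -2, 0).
0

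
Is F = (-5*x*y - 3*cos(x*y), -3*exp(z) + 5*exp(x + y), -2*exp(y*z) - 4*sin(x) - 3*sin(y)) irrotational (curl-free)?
No, ∇×F = (-2*z*exp(y*z) + 3*exp(z) - 3*cos(y), 4*cos(x), -3*x*sin(x*y) + 5*x + 5*exp(x + y))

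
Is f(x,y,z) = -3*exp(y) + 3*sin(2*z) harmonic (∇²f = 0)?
No, ∇²f = -3*exp(y) - 12*sin(2*z)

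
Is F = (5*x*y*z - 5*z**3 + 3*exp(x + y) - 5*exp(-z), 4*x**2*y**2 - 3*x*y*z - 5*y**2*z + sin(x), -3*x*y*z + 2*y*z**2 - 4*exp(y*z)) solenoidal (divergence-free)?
No, ∇·F = 8*x**2*y - 3*x*y - 3*x*z - y*z - 4*y*exp(y*z) + 3*exp(x + y)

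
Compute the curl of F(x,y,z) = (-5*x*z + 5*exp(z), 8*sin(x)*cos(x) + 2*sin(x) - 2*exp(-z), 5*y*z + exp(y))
(5*z + exp(y) - 2*exp(-z), -5*x + 5*exp(z), 2*cos(x) + 8*cos(2*x))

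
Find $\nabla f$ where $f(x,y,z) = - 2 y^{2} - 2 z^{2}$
(0, -4*y, -4*z)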